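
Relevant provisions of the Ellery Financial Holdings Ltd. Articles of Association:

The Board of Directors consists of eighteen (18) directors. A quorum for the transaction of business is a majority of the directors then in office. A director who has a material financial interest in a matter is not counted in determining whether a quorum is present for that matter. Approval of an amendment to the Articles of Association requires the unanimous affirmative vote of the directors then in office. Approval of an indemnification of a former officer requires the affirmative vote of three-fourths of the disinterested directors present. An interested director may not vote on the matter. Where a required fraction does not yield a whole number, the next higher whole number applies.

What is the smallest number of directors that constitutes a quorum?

A majority of 18 is 10.

10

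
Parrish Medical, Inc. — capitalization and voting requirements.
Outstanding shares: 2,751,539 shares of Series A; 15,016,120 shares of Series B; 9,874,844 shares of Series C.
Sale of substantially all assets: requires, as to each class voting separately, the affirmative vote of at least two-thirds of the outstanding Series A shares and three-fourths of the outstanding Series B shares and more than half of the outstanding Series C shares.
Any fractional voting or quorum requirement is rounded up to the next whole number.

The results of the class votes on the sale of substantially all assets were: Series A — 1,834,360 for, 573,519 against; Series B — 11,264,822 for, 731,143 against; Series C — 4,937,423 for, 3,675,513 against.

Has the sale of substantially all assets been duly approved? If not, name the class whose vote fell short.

Series A: 2/3 of 2751539 = 1834359.33, rounded up to 1834360; 1,834,360 required, 1,834,360 in favor — approved.
Series B: 3/4 of 15016120 = 11262090; 11,262,090 required, 11,264,822 in favor — approved.
Series C: a majority of 9874844 is 4937423; 4,937,423 required, 4,937,423 in favor — approved.

Approved — every class gave the required vote.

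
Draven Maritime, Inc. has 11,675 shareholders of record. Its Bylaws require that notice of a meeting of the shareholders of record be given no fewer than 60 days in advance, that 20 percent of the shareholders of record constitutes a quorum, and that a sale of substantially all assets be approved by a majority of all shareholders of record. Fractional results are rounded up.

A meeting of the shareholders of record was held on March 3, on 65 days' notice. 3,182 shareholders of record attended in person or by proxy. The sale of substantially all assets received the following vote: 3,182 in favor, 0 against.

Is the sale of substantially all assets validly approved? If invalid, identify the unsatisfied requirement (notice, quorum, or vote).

Invalid — vote requirement not satisfied.

Notice: 65 days given; 60 required. Satisfied.
Quorum: 20% of 11,675 = 2,335; 3,182 present. Satisfied.
Vote: requires a majority of all shareholders of record (11,675); a majority of 11675 is 5838, so 5,838 needed; 3,182 in favor. Not satisfied.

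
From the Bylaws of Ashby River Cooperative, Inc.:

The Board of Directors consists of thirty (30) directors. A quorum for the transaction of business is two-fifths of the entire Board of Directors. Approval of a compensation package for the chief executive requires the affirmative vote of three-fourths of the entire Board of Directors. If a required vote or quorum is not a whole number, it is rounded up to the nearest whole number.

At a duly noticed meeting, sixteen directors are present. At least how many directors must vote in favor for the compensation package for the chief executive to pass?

The compensation package for the chief executive requires three-fourths of the entire Board of Directors (30).
3/4 of 30 = 22.50, rounded up to 23.
(Only 16 can vote, so the compensation package for the chief executive cannot pass at this meeting, but the required vote is still 23.)

23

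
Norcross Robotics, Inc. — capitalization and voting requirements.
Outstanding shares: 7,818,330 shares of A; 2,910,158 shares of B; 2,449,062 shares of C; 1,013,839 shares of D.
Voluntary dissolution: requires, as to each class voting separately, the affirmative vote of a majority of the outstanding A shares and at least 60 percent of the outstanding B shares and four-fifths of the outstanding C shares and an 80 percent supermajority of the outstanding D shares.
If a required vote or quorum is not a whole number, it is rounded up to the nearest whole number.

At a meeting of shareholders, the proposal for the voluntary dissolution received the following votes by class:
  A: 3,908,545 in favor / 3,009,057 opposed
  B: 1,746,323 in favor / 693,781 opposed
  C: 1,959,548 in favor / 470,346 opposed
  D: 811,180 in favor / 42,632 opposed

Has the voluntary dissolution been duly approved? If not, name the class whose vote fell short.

Not approved — the A shares did not give the required vote.

A: a majority of 7818330 is 3909166; 3,909,166 required, 3,908,545 in favor — not approved.
B: 3/5 of 2910158 = 1746094.80, rounded up to 1746095; 1,746,095 required, 1,746,323 in favor — approved.
C: 4/5 of 2449062 = 1959249.60, rounded up to 1959250; 1,959,250 required, 1,959,548 in favor — approved.
D: 4/5 of 1013839 = 811071.20, rounded up to 811072; 811,072 required, 811,180 in favor — approved.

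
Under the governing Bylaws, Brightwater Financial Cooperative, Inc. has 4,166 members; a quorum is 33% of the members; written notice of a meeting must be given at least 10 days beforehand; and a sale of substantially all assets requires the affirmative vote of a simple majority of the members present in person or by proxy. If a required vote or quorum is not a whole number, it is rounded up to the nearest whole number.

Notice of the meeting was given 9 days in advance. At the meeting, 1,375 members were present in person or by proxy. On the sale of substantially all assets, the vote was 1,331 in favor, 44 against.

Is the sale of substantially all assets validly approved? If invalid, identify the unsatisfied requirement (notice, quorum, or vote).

Invalid — notice requirement not satisfied.

Notice: 9 days given; 10 required. Not satisfied.
Quorum: 33% of 4,166 = 1,374.78, rounded up to 1,375; 1,375 present. Satisfied.
Vote: requires a majority of those present (1,375); a majority of 1375 is 688, so 688 needed; 1,331 in favor. Satisfied.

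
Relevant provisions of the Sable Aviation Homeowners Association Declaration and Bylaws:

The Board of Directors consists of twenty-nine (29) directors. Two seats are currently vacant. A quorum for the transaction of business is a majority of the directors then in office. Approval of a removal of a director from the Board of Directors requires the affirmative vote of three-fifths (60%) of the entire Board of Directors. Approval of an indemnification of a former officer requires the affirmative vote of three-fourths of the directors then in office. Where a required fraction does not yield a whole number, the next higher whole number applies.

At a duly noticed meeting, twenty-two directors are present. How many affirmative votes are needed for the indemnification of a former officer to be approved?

The indemnification of a former officer requires three-fourths of the directors then in office (27).
3/4 of 27 = 20.25, rounded up to 21.

21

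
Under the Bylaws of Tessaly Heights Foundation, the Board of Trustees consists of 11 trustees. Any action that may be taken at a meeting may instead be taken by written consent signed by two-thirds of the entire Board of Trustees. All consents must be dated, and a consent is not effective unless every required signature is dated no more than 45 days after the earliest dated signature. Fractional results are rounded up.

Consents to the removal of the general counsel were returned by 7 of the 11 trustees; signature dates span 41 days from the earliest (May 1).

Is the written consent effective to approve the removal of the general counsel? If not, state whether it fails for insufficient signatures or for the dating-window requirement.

Not effective — insufficient signatures.

Signatures required: two-thirds of 11 — 2/3 of 11 = 7.33, rounded up to 8, so 8 needed; 7 signed. Insufficient.
Dating window: the latest signature is 41 days after the earliest; the limit is 45 days. Within the window.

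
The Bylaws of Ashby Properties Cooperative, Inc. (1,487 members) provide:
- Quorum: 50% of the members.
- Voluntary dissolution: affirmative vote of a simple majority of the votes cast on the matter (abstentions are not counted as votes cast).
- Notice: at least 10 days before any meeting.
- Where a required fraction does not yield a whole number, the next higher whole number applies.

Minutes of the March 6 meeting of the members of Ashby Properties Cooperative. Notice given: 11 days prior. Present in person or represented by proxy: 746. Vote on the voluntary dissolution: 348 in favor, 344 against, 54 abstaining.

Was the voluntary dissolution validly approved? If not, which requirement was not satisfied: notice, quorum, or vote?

Valid — all requirements satisfied.

Notice: 11 days given; 10 required. Satisfied.
Quorum: 50% of 1,487 = 743.50, rounded up to 744; 746 present. Satisfied.
Vote: requires a majority of the votes cast (746 − 54 abstaining = 692); a majority of 692 is 347, so 347 needed; 348 in favor. Satisfied.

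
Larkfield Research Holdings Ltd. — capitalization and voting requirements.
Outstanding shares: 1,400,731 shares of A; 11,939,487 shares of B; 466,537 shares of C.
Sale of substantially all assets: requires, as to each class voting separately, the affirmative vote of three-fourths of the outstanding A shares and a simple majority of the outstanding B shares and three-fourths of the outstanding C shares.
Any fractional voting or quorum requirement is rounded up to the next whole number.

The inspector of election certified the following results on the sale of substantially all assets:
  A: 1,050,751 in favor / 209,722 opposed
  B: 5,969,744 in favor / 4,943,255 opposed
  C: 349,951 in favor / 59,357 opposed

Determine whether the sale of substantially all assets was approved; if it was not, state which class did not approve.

Approved — every class gave the required vote.

A: 3/4 of 1400731 = 1050548.25, rounded up to 1050549; 1,050,549 required, 1,050,751 in favor — approved.
B: a majority of 11939487 is 5969744; 5,969,744 required, 5,969,744 in favor — approved.
C: 3/4 of 466537 = 349902.75, rounded up to 349903; 349,903 required, 349,951 in favor — approved.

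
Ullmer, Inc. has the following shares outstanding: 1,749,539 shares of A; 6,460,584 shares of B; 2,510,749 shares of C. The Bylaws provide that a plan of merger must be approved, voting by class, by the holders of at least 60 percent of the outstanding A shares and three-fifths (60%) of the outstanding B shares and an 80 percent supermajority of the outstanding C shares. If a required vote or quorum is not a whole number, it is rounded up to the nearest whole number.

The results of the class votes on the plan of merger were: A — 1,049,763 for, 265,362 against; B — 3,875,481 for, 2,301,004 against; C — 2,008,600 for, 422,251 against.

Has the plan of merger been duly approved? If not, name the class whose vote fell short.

A: 3/5 of 1749539 = 1049723.40, rounded up to 1049724; 1,049,724 required, 1,049,763 in favor — approved.
B: 3/5 of 6460584 = 3876350.40, rounded up to 3876351; 3,876,351 required, 3,875,481 in favor — not approved.
C: 4/5 of 2510749 = 2008599.20, rounded up to 2008600; 2,008,600 required, 2,008,600 in favor — approved.

Not approved — the B shares did not give the required vote.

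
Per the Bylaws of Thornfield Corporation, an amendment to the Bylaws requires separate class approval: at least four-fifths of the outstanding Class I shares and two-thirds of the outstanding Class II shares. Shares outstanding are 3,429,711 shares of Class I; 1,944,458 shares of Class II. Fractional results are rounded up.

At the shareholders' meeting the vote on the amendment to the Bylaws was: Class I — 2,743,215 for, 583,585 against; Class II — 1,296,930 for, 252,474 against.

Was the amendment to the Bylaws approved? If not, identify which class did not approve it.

Not approved — the Class I shares did not give the required vote.

Class I: 4/5 of 3429711 = 2743768.80, rounded up to 2743769; 2,743,769 required, 2,743,215 in favor — not approved.
Class II: 2/3 of 1944458 = 1296305.33, rounded up to 1296306; 1,296,306 required, 1,296,930 in favor — approved.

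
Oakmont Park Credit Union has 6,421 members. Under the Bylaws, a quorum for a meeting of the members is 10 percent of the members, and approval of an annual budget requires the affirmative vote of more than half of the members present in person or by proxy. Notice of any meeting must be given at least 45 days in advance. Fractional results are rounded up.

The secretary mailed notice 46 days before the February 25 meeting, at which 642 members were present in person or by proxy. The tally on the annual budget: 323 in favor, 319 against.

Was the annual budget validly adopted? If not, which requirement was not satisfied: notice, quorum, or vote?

Invalid — quorum requirement not satisfied.

Notice: 46 days given; 45 required. Satisfied.
Quorum: 10% of 6,421 = 642.10, rounded up to 643; 642 present. Not satisfied.
Vote: requires a majority of those present (642); a majority of 642 is 322, so 322 needed; 323 in favor. Satisfied.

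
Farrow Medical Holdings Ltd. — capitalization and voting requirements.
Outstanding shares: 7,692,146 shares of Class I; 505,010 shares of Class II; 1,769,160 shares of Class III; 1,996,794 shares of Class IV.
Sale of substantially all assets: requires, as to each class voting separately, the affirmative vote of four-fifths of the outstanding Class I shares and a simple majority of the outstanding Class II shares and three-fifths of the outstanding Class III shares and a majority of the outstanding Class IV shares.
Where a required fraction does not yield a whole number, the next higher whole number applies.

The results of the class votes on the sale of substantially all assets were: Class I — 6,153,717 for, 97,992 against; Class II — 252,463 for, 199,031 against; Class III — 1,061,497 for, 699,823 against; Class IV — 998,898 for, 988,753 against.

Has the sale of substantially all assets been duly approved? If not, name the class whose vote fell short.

Not approved — the Class II shares did not give the required vote.

Class I: 4/5 of 7692146 = 6153716.80, rounded up to 6153717; 6,153,717 required, 6,153,717 in favor — approved.
Class II: a majority of 505010 is 252506; 252,506 required, 252,463 in favor — not approved.
Class III: 3/5 of 1769160 = 1061496; 1,061,496 required, 1,061,497 in favor — approved.
Class IV: a majority of 1996794 is 998398; 998,398 required, 998,898 in favor — approved.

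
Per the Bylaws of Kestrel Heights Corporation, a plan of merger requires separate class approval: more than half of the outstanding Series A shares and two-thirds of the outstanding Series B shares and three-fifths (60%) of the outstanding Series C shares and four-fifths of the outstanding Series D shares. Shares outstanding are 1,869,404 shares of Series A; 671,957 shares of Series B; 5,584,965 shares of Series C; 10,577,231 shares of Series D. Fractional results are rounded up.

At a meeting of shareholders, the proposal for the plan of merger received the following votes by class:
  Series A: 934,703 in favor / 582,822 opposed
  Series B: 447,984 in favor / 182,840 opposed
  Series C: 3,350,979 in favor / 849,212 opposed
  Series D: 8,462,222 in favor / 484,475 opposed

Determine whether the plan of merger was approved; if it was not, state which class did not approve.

Approved — every class gave the required vote.

Series A: a majority of 1869404 is 934703; 934,703 required, 934,703 in favor — approved.
Series B: 2/3 of 671957 = 447971.33, rounded up to 447972; 447,972 required, 447,984 in favor — approved.
Series C: 3/5 of 5584965 = 3350979; 3,350,979 required, 3,350,979 in favor — approved.
Series D: 4/5 of 10577231 = 8461784.80, rounded up to 8461785; 8,461,785 required, 8,462,222 in favor — approved.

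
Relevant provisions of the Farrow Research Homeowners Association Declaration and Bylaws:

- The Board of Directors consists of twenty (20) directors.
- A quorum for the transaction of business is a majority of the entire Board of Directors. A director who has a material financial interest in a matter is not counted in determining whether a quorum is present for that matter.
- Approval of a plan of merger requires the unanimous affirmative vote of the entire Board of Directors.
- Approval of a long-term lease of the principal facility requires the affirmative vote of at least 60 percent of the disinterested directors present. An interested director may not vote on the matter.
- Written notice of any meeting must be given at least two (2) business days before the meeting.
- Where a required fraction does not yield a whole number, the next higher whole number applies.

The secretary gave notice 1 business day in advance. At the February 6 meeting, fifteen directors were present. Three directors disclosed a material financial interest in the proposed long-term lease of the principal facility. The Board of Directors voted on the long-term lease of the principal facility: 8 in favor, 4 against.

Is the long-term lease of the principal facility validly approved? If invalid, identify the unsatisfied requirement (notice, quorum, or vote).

Invalid — notice requirement not satisfied.

Notice: 1 business day given; 2 required (1 < 2). Not satisfied.
Quorum: 15 present, but the 3 interested directors do not count, leaving 12. Quorum is 11. Satisfied.
Vote: the long-term lease of the principal facility requires three-fifths of the disinterested directors present (15 − 3 = 12). 3/5 of 12 = 7.20, rounded up to 8, so 8 affirmative votes are needed; 8 voted in favor. Satisfied.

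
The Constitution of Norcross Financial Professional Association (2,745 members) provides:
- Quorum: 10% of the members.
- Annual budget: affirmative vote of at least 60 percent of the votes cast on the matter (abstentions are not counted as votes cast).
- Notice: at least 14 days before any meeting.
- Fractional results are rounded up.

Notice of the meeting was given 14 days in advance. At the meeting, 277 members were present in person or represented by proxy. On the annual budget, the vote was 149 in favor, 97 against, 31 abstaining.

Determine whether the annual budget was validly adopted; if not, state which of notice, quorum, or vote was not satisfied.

Valid — all requirements satisfied.

Notice: 14 days given; 14 required. Satisfied.
Quorum: 10% of 2,745 = 274.50, rounded up to 275; 277 present. Satisfied.
Vote: requires three-fifths of the votes cast (277 − 31 abstaining = 246); 3/5 of 246 = 147.60, rounded up to 148, so 148 needed; 149 in favor. Satisfied.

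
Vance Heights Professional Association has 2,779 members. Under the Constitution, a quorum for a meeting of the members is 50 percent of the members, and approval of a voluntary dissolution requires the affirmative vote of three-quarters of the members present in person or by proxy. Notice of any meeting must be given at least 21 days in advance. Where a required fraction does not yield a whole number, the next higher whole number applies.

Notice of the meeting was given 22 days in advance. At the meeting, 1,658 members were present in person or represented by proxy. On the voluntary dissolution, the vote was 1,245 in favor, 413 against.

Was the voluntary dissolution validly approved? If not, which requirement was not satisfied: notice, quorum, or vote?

Valid — all requirements satisfied.

Notice: 22 days given; 21 required. Satisfied.
Quorum: 50% of 2,779 = 1,389.50, rounded up to 1,390; 1,658 present. Satisfied.
Vote: requires three-fourths of those present (1,658); 3/4 of 1658 = 1243.50, rounded up to 1244, so 1,244 needed; 1,245 in favor. Satisfied.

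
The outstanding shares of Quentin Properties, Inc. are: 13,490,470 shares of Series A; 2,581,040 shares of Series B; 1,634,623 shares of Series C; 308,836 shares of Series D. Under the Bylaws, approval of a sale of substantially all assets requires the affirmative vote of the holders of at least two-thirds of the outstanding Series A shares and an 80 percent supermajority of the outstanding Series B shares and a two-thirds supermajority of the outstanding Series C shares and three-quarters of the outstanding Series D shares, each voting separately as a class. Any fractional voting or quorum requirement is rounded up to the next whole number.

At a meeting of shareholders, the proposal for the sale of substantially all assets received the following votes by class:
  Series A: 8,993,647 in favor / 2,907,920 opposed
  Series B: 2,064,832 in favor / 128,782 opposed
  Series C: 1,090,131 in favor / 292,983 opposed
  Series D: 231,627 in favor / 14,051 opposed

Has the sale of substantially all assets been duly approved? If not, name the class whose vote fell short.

Series A: 2/3 of 13490470 = 8993646.67, rounded up to 8993647; 8,993,647 required, 8,993,647 in favor — approved.
Series B: 4/5 of 2581040 = 2064832; 2,064,832 required, 2,064,832 in favor — approved.
Series C: 2/3 of 1634623 = 1089748.67, rounded up to 1089749; 1,089,749 required, 1,090,131 in favor — approved.
Series D: 3/4 of 308836 = 231627; 231,627 required, 231,627 in favor — approved.

Approved — every class gave the required vote.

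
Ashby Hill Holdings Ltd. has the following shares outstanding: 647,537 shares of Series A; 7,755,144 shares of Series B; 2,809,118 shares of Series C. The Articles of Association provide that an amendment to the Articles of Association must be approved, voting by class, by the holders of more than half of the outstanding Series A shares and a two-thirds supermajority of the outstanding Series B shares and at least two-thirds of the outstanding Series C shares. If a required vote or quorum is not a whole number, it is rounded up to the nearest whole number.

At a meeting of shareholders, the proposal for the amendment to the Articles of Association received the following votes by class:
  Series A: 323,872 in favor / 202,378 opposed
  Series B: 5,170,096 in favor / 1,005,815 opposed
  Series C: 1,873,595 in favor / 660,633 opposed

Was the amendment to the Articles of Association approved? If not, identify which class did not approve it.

Approved — every class gave the required vote.

Series A: a majority of 647537 is 323769; 323,769 required, 323,872 in favor — approved.
Series B: 2/3 of 7755144 = 5170096; 5,170,096 required, 5,170,096 in favor — approved.
Series C: 2/3 of 2809118 = 1872745.33, rounded up to 1872746; 1,872,746 required, 1,873,595 in favor — approved.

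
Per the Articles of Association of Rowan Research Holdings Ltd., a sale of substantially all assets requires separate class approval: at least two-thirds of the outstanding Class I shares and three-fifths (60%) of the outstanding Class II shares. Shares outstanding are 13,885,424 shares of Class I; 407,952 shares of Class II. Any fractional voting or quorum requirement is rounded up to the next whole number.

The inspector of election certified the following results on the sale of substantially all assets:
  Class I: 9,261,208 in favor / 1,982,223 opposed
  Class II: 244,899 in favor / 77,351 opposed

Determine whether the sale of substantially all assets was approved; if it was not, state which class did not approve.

Approved — every class gave the required vote.

Class I: 2/3 of 13885424 = 9256949.33, rounded up to 9256950; 9,256,950 required, 9,261,208 in favor — approved.
Class II: 3/5 of 407952 = 244771.20, rounded up to 244772; 244,772 required, 244,899 in favor — approved.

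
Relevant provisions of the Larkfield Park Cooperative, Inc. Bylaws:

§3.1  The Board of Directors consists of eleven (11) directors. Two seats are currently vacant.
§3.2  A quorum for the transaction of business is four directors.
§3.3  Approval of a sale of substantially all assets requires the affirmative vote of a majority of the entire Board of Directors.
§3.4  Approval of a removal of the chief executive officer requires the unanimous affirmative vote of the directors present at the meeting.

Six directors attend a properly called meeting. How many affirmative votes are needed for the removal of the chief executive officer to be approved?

6

The removal of the chief executive officer requires the unanimous vote of the directors present (6).
Unanimous means all 6.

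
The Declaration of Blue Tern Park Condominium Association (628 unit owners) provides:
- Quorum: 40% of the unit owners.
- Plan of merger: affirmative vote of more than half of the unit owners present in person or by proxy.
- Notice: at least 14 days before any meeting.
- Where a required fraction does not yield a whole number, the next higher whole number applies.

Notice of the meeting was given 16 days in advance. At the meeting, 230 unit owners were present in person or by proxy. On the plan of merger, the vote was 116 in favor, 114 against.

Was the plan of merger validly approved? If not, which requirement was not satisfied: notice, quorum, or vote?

Invalid — quorum requirement not satisfied.

Notice: 16 days given; 14 required. Satisfied.
Quorum: 40% of 628 = 251.20, rounded up to 252; 230 present. Not satisfied.
Vote: requires a majority of those present (230); a majority of 230 is 116, so 116 needed; 116 in favor. Satisfied.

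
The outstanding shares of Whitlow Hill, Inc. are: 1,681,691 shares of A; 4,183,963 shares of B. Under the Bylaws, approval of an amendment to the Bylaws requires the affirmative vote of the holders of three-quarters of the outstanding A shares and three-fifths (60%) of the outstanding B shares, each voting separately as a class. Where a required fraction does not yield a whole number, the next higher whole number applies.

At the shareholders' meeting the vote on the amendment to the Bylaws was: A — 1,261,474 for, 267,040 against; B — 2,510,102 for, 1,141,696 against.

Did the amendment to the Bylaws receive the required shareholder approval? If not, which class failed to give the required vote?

Not approved — the B shares did not give the required vote.

A: 3/4 of 1681691 = 1261268.25, rounded up to 1261269; 1,261,269 required, 1,261,474 in favor — approved.
B: 3/5 of 4183963 = 2510377.80, rounded up to 2510378; 2,510,378 required, 2,510,102 in favor — not approved.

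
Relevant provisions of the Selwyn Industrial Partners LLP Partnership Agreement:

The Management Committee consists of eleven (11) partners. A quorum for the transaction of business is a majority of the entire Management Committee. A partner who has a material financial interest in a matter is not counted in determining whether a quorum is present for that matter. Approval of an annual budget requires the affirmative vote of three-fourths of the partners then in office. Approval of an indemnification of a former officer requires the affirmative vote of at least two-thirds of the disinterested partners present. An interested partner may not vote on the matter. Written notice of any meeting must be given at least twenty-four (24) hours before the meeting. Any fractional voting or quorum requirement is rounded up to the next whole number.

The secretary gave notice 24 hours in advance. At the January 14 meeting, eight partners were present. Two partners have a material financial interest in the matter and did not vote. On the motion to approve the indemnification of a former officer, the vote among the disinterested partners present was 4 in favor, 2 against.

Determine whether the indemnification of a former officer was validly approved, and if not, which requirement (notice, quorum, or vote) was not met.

Valid — all requirements satisfied.

Notice: 24 hours given; 24 required (24 ≥ 24). Satisfied.
Quorum: 8 present, but the 2 interested partners do not count, leaving 6. Quorum is 6. Satisfied.
Vote: the indemnification of a former officer requires two-thirds of the disinterested partners present (8 − 2 = 6). 2/3 of 6 = 4, so 4 affirmative votes are needed; 4 voted in favor. Satisfied.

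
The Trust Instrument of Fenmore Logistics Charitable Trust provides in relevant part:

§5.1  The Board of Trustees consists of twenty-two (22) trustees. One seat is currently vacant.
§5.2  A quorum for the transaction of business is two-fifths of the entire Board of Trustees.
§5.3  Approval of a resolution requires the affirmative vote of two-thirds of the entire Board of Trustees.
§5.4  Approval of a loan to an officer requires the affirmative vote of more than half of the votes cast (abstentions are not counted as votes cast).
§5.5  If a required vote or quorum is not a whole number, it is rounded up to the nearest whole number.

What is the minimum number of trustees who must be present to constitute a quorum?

9

2/5 of 22 = 8.80, rounded up to 9.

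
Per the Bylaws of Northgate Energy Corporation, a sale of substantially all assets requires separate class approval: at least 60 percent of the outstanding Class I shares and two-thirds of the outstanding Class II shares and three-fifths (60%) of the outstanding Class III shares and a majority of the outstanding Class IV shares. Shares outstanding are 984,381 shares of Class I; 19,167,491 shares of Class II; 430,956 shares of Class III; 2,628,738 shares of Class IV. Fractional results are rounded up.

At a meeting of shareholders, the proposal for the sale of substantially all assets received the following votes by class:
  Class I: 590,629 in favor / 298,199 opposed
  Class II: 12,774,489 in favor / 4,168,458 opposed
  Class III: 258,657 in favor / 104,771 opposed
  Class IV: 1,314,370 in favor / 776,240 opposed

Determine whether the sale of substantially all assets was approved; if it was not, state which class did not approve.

Not approved — the Class II shares did not give the required vote.

Class I: 3/5 of 984381 = 590628.60, rounded up to 590629; 590,629 required, 590,629 in favor — approved.
Class II: 2/3 of 19167491 = 12778327.33, rounded up to 12778328; 12,778,328 required, 12,774,489 in favor — not approved.
Class III: 3/5 of 430956 = 258573.60, rounded up to 258574; 258,574 required, 258,657 in favor — approved.
Class IV: a majority of 2628738 is 1314370; 1,314,370 required, 1,314,370 in favor — approved.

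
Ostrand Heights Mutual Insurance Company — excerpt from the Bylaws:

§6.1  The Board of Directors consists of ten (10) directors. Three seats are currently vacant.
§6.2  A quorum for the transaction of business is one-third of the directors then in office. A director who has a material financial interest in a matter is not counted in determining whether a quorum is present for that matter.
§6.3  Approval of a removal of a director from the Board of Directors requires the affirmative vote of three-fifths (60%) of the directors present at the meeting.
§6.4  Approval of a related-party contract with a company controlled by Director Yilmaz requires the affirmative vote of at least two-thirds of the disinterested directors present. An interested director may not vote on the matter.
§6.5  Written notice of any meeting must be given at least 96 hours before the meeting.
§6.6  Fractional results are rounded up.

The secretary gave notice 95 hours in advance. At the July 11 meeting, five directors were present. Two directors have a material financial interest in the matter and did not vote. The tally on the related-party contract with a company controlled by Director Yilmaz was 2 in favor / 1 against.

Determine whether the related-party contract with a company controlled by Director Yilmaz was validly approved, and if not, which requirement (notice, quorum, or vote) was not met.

Invalid — notice requirement not satisfied.

Notice: 95 hours given; 96 required (95 < 96). Not satisfied.
Quorum: 5 present, but the 2 interested directors do not count, leaving 3. Quorum is 3. Satisfied.
Vote: the related-party contract with a company controlled by Director Yilmaz requires two-thirds of the disinterested directors present (5 − 2 = 3). 2/3 of 3 = 2, so 2 affirmative votes are needed; 2 voted in favor. Satisfied.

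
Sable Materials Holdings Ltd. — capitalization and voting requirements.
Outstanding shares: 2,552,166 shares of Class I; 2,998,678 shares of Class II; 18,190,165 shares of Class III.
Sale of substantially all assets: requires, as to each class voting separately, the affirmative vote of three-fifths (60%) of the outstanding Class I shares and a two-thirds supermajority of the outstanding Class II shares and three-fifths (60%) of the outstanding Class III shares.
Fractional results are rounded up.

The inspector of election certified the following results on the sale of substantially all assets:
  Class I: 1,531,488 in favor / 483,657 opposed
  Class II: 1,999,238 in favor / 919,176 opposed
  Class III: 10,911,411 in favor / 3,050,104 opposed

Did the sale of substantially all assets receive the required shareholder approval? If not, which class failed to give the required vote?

Class I: 3/5 of 2552166 = 1531299.60, rounded up to 1531300; 1,531,300 required, 1,531,488 in favor — approved.
Class II: 2/3 of 2998678 = 1999118.67, rounded up to 1999119; 1,999,119 required, 1,999,238 in favor — approved.
Class III: 3/5 of 18190165 = 10914099; 10,914,099 required, 10,911,411 in favor — not approved.

Not approved — the Class III shares did not give the required vote.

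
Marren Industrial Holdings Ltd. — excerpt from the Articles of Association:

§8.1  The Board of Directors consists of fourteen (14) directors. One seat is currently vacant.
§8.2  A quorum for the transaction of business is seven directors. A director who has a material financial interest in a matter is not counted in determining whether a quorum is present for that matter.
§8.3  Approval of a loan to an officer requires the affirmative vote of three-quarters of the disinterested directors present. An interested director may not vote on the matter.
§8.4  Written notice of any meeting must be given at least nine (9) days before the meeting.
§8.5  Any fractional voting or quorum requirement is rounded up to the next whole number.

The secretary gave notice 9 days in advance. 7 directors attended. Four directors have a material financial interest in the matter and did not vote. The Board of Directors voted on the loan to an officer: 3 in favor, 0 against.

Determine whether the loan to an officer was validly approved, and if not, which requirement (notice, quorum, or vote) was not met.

Invalid — quorum requirement not satisfied.

Notice: 9 days given; 9 required (9 ≥ 9). Satisfied.
Quorum: 7 present, but the 4 interested directors do not count, leaving 3. Quorum is 7. Not satisfied.
Vote: the loan to an officer requires three-fourths of the disinterested directors present (7 − 4 = 3). 3/4 of 3 = 2.25, rounded up to 3, so 3 affirmative votes are needed; 3 voted in favor. Satisfied. (Moot — without a quorum no business can be validly transacted.)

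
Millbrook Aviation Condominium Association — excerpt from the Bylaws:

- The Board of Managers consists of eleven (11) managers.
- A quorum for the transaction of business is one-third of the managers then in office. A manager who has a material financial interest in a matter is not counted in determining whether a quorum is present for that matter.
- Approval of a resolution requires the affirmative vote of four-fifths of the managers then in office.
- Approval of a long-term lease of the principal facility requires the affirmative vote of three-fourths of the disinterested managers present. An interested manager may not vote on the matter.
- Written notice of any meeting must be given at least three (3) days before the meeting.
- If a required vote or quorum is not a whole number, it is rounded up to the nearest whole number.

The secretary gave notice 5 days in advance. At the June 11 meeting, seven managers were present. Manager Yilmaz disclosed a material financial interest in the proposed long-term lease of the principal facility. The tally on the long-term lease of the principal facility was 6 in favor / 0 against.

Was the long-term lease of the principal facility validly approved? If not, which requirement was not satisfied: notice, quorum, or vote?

Notice: 5 days given; 3 required (5 ≥ 3). Satisfied.
Quorum: 7 present, but the 1 interested manager does not count, leaving 6. Quorum is 4. Satisfied.
Vote: the long-term lease of the principal facility requires three-fourths of the disinterested managers present (7 − 1 = 6). 3/4 of 6 = 4.50, rounded up to 5, so 5 affirmative votes are needed; 6 voted in favor. Satisfied.

Valid — all requirements satisfied.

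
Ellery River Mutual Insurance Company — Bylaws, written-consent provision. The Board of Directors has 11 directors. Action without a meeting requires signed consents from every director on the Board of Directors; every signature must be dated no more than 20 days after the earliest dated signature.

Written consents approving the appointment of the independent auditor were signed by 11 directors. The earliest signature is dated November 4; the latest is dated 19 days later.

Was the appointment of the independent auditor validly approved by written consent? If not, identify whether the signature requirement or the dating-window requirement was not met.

Effective — both the signature and dating-window requirements are satisfied.

Signatures required: every one of 11 — unanimous means all 11, so 11 needed; 11 signed. Sufficient.
Dating window: the latest signature is 19 days after the earliest; the limit is 20 days. Within the window.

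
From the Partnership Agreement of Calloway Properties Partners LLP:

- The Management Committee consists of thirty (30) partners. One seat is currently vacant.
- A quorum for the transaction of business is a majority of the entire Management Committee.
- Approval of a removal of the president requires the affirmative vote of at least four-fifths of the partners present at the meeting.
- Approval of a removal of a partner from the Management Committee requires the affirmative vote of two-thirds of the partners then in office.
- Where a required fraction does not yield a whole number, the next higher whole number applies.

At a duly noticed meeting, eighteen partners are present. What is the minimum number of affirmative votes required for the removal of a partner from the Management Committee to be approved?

20

The removal of a partner from the Management Committee requires two-thirds of the partners then in office (29).
2/3 of 29 = 19.33, rounded up to 20.
(Only 18 can vote, so the removal of a partner from the Management Committee cannot pass at this meeting, but the required vote is still 20.)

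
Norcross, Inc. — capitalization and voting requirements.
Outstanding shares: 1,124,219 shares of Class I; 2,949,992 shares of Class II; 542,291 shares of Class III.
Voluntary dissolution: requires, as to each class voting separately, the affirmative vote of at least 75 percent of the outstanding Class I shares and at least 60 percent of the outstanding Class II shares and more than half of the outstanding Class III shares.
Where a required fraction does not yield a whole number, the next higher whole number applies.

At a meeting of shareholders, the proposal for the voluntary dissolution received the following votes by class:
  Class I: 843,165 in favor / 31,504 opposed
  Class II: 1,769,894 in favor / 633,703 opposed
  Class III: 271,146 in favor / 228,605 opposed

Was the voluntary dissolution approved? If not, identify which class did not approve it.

Not approved — the Class II shares did not give the required vote.

Class I: 3/4 of 1124219 = 843164.25, rounded up to 843165; 843,165 required, 843,165 in favor — approved.
Class II: 3/5 of 2949992 = 1769995.20, rounded up to 1769996; 1,769,996 required, 1,769,894 in favor — not approved.
Class III: a majority of 542291 is 271146; 271,146 required, 271,146 in favor — approved.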